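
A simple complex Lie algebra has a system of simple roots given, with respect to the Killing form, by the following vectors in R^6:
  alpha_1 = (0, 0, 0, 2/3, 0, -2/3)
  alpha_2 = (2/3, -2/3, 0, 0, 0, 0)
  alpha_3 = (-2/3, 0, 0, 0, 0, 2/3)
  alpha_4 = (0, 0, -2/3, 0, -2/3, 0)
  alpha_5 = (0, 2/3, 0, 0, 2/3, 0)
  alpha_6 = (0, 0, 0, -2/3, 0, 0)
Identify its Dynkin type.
B_6

Compute the Cartan integers a_ij = 2(alpha_i, alpha_j)/(alpha_j, alpha_j); the resulting 6x6 Cartan matrix is
[[2, 0, -1, 0, 0, -2], [0, 2, -1, 0, -1, 0], [-1, -1, 2, 0, 0, 0], [0, 0, 0, 2, -1, 0], [0, -1, 0, -1, 2, 0], [-1, 0, 0, 0, 0, 2]].
The roots have two lengths (squared-length ratio 2:1); the short ones are alpha_{6}. The associated Dynkin diagram is a chain of 6 nodes with a double edge at one end; the terminal node there is the unique short simple root (B_6), so the type is B_6 (the algebra so(13)).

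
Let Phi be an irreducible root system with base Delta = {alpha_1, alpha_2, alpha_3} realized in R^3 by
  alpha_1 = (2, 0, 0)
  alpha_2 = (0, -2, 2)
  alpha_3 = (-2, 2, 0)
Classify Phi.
B3

Compute the Cartan integers a_ij = 2(alpha_i, alpha_j)/(alpha_j, alpha_j); the resulting 3x3 Cartan matrix is
[[2, 0, -1], [0, 2, -1], [-2, -1, 2]].
The roots have two lengths (squared-length ratio 2:1); the short ones are alpha_{1}. The associated Dynkin diagram is a chain of 3 nodes with a double edge at one end; the terminal node there is the unique short simple root (B_3), so the type is B_3 (the algebra so(7)).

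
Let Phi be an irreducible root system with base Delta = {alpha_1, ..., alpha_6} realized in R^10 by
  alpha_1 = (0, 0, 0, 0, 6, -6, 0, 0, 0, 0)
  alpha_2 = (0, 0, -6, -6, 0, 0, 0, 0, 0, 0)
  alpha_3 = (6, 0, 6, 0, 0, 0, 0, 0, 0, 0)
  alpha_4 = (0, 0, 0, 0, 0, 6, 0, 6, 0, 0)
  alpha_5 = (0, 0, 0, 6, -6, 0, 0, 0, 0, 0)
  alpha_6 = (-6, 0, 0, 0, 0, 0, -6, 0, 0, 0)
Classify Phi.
A_6

Compute the Cartan integers a_ij = 2(alpha_i, alpha_j)/(alpha_j, alpha_j); the resulting 6x6 Cartan matrix is
[[2, 0, 0, -1, -1, 0], [0, 2, -1, 0, -1, 0], [0, -1, 2, 0, 0, -1], [-1, 0, 0, 2, 0, 0], [-1, -1, 0, 0, 2, 0], [0, 0, -1, 0, 0, 2]].
All simple roots have the same length, so the diagram is simply laced. The associated Dynkin diagram is a chain of 6 nodes with single edges (A_6), so the type is A_6 (the algebra sl(7)).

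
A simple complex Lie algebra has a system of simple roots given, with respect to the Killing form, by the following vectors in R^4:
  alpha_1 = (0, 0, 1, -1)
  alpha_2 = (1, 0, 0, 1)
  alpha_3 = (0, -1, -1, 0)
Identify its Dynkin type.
Compute the Cartan integers a_ij = 2(alpha_i, alpha_j)/(alpha_j, alpha_j); the resulting 3x3 Cartan matrix is
[[2, -1, -1], [-1, 2, 0], [-1, 0, 2]].
All simple roots have the same length, so the diagram is simply laced. The associated Dynkin diagram is a chain of 3 nodes with single edges (A_3), so the type is A_3 (the algebra sl(4)).

A_3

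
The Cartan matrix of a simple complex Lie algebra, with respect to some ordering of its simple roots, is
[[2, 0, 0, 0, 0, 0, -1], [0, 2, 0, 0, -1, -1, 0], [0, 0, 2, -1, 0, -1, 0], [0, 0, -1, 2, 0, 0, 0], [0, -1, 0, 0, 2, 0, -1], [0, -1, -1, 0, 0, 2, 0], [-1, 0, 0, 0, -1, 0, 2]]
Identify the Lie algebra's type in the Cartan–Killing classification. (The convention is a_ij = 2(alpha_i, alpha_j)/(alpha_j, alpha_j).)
The matrix has rank 7 with 2's on the diagonal. Reading the off-diagonal entries as Dynkin edges (a single edge where a_ij = a_ji = -1; a double or triple edge where a_ij * a_ji = 2 or 3), the diagram is a chain of 7 nodes with single edges (A_7). One simple-root ordering that puts it in standard form is (alpha_1, alpha_7, alpha_5, alpha_2, alpha_6, alpha_3, alpha_4). So the algebra is type A_7, i.e. sl(8).

A_7 (sl(8))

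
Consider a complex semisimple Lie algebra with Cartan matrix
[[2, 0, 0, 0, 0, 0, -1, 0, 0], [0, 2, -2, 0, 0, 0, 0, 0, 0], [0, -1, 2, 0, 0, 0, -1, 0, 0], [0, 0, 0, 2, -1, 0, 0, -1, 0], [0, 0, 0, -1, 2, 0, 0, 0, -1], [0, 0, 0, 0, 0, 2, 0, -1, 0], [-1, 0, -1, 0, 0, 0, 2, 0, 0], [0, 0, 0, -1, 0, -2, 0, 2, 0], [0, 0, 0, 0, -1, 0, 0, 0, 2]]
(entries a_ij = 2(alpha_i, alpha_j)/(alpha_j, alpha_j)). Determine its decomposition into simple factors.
The diagram associated to this matrix has two connected components: the simple roots {alpha_4, alpha_5, alpha_6, alpha_8, alpha_9} form a chain of 5 nodes with a double edge at one end; the terminal node there is the unique short simple root (B_5), and {alpha_1, alpha_2, alpha_3, alpha_7} form a chain of 4 nodes with a double edge at one end; the terminal node there is the unique long simple root (C_4). A semisimple Lie algebra decomposes uniquely as the direct sum of simple ideals, one per connected component of its Dynkin diagram, so g ≅ B_5 ⊕ C_4 (dimension 55 + 36 = 91).

B_5 ⊕ C_4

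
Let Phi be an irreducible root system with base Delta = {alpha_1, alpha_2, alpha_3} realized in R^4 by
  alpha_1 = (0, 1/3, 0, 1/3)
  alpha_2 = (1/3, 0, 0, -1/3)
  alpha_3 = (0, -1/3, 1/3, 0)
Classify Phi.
Compute the Cartan integers a_ij = 2(alpha_i, alpha_j)/(alpha_j, alpha_j); the resulting 3x3 Cartan matrix is
[[2, -1, -1], [-1, 2, 0], [-1, 0, 2]].
All simple roots have the same length, so the diagram is simply laced. The associated Dynkin diagram is a chain of 3 nodes with single edges (A_3), so the type is A_3 (the algebra sl(4)).

type A_3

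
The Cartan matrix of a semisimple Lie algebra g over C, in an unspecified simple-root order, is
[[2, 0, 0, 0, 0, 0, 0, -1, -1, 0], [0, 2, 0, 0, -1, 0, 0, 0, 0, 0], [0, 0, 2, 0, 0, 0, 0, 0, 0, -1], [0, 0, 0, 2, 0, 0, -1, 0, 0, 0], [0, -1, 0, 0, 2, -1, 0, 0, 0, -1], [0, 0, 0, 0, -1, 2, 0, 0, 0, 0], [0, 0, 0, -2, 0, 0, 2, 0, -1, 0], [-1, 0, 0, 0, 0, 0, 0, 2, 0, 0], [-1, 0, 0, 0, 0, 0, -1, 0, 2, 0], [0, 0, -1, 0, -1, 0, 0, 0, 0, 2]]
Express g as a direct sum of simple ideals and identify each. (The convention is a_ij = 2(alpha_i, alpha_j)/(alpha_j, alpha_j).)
B_5 (so(11)) ⊕ D_5 (so(10))

The diagram associated to this matrix has two connected components: the simple roots {alpha_1, alpha_4, alpha_7, alpha_8, alpha_9} form a chain of 5 nodes with a double edge at one end; the terminal node there is the unique short simple root (B_5), and {alpha_2, alpha_3, alpha_5, alpha_6, alpha_10} form a chain of 3 nodes with a fork of two nodes at one end (D_5). A semisimple Lie algebra decomposes uniquely as the direct sum of simple ideals, one per connected component of its Dynkin diagram, so g ≅ B_5 ⊕ D_5 (dimension 55 + 45 = 100).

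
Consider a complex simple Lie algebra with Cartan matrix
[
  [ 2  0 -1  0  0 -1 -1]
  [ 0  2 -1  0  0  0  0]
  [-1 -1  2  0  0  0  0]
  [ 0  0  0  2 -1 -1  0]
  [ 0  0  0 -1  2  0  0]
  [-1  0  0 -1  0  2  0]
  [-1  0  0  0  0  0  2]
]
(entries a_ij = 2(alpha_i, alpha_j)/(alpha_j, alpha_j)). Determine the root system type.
The matrix has rank 7 with 2's on the diagonal. Reading the off-diagonal entries as Dynkin edges (a single edge where a_ij = a_ji = -1; a double or triple edge where a_ij * a_ji = 2 or 3), the diagram is a chain of 6 nodes with one extra node attached to the third node from one end (E_7). One simple-root ordering that puts it in standard form is (alpha_2, alpha_7, alpha_3, alpha_1, alpha_6, alpha_4, alpha_5). So the algebra is type E_7.

E_7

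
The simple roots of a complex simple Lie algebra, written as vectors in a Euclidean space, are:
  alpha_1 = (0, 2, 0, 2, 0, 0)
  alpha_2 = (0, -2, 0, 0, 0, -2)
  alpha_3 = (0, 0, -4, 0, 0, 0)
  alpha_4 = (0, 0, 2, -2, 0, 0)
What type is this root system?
Compute the Cartan integers a_ij = 2(alpha_i, alpha_j)/(alpha_j, alpha_j); the resulting 4x4 Cartan matrix is
[[2, -1, 0, -1], [-1, 2, 0, 0], [0, 0, 2, -2], [-1, 0, -1, 2]].
The roots have two lengths (squared-length ratio 2:1); the short ones are alpha_{1,2,4}. The associated Dynkin diagram is a chain of 4 nodes with a double edge at one end; the terminal node there is the unique long simple root (C_4), so the type is C_4 (the algebra sp(8)).

C_4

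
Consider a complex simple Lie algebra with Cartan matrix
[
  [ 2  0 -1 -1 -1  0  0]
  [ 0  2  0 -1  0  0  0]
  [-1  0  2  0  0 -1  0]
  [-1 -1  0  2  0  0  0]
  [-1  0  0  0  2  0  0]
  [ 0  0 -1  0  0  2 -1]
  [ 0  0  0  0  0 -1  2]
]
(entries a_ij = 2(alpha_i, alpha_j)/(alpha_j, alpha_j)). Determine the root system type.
E_7

The matrix has rank 7 with 2's on the diagonal. Reading the off-diagonal entries as Dynkin edges (a single edge where a_ij = a_ji = -1; a double or triple edge where a_ij * a_ji = 2 or 3), the diagram is a chain of 6 nodes with one extra node attached to the third node from one end (E_7). One simple-root ordering that puts it in standard form is (alpha_2, alpha_5, alpha_4, alpha_1, alpha_3, alpha_6, alpha_7). So the algebra is type E_7.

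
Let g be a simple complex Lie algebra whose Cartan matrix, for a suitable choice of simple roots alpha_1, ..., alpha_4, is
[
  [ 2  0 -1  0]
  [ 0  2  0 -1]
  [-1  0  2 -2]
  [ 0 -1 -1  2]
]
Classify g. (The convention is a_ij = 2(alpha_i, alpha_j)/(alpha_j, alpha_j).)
F_4

The matrix has rank 4 with 2's on the diagonal. Reading the off-diagonal entries as Dynkin edges (a single edge where a_ij = a_ji = -1; a double or triple edge where a_ij * a_ji = 2 or 3), the diagram is a chain of 4 nodes with a double edge between the middle two (F_4). One simple-root ordering that puts it in standard form is (alpha_1, alpha_3, alpha_4, alpha_2). So the algebra is type F_4.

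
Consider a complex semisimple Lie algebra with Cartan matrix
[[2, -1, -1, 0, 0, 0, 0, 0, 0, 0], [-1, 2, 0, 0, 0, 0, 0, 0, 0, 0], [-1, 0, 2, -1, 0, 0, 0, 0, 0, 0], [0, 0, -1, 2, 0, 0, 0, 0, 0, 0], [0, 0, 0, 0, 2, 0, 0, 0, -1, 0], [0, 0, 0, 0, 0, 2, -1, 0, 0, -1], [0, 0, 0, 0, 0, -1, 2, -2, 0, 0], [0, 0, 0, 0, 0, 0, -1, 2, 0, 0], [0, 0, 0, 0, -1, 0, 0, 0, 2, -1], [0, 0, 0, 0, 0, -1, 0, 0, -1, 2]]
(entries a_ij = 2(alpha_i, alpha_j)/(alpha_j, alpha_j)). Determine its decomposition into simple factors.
A_4 (sl(5)) ⊕ B_6 (so(13))

The diagram associated to this matrix has two connected components: the simple roots {alpha_1, alpha_2, alpha_3, alpha_4} form a chain of 4 nodes with single edges (A_4), and {alpha_5, alpha_6, alpha_7, alpha_8, alpha_9, alpha_10} form a chain of 6 nodes with a double edge at one end; the terminal node there is the unique short simple root (B_6). A semisimple Lie algebra decomposes uniquely as the direct sum of simple ideals, one per connected component of its Dynkin diagram, so g ≅ A_4 ⊕ B_6 (dimension 24 + 78 = 102).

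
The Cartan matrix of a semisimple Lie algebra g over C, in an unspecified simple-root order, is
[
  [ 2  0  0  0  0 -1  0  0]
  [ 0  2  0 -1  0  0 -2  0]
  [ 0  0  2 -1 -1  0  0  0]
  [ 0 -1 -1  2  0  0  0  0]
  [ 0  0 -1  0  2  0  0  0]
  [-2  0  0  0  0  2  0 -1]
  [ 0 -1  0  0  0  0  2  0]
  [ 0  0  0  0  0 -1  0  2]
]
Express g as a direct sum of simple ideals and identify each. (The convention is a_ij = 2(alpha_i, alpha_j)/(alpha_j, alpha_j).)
type B_3 ⊕ type B_5

The diagram associated to this matrix has two connected components: the simple roots {alpha_1, alpha_6, alpha_8} form a chain of 3 nodes with a double edge at one end; the terminal node there is the unique short simple root (B_3), and {alpha_2, alpha_3, alpha_4, alpha_5, alpha_7} form a chain of 5 nodes with a double edge at one end; the terminal node there is the unique short simple root (B_5). A semisimple Lie algebra decomposes uniquely as the direct sum of simple ideals, one per connected component of its Dynkin diagram, so g ≅ B_3 ⊕ B_5 (dimension 21 + 55 = 76).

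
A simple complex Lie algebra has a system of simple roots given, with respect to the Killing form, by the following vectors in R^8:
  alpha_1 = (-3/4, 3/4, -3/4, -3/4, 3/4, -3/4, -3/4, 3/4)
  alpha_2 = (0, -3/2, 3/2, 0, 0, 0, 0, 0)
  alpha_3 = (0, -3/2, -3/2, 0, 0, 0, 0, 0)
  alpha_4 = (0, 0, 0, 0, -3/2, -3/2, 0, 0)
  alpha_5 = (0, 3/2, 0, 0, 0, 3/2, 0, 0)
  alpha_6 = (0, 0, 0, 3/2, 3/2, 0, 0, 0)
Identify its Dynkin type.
Compute the Cartan integers a_ij = 2(alpha_i, alpha_j)/(alpha_j, alpha_j); the resulting 6x6 Cartan matrix is
[[2, -1, 0, 0, 0, 0], [-1, 2, 0, 0, -1, 0], [0, 0, 2, 0, -1, 0], [0, 0, 0, 2, -1, -1], [0, -1, -1, -1, 2, 0], [0, 0, 0, -1, 0, 2]].
All simple roots have the same length, so the diagram is simply laced. The associated Dynkin diagram is a chain of 5 nodes with one extra node attached to the third node from one end (E_6), so the type is E_6.

type E_6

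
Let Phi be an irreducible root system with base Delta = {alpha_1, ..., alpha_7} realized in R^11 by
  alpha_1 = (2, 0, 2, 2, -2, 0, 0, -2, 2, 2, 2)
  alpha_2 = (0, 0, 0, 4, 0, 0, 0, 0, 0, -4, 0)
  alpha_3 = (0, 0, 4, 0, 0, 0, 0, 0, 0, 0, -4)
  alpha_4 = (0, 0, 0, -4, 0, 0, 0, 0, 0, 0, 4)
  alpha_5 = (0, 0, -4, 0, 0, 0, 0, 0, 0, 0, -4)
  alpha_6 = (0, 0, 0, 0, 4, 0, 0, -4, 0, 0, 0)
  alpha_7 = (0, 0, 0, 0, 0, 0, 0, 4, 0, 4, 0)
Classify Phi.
E7

Compute the Cartan integers a_ij = 2(alpha_i, alpha_j)/(alpha_j, alpha_j); the resulting 7x7 Cartan matrix is
[[2, 0, 0, 0, -1, 0, 0], [0, 2, 0, -1, 0, 0, -1], [0, 0, 2, -1, 0, 0, 0], [0, -1, -1, 2, -1, 0, 0], [-1, 0, 0, -1, 2, 0, 0], [0, 0, 0, 0, 0, 2, -1], [0, -1, 0, 0, 0, -1, 2]].
All simple roots have the same length, so the diagram is simply laced. The associated Dynkin diagram is a chain of 6 nodes with one extra node attached to the third node from one end (E_7), so the type is E_7.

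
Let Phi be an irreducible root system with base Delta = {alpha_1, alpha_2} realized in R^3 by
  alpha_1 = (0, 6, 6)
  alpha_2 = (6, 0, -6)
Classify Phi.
Compute the Cartan integers a_ij = 2(alpha_i, alpha_j)/(alpha_j, alpha_j); the resulting 2x2 Cartan matrix is
[[2, -1], [-1, 2]].
All simple roots have the same length, so the diagram is simply laced. The associated Dynkin diagram is a chain of 2 nodes with single edges (A_2), so the type is A_2 (the algebra sl(3)).

A_2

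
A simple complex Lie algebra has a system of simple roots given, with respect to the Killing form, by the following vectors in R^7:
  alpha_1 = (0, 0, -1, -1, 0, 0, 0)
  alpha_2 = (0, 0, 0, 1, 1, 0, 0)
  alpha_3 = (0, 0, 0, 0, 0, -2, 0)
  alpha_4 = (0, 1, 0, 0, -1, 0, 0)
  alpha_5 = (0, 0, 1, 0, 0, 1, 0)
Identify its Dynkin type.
Compute the Cartan integers a_ij = 2(alpha_i, alpha_j)/(alpha_j, alpha_j); the resulting 5x5 Cartan matrix is
[[2, -1, 0, 0, -1], [-1, 2, 0, -1, 0], [0, 0, 2, 0, -2], [0, -1, 0, 2, 0], [-1, 0, -1, 0, 2]].
The roots have two lengths (squared-length ratio 2:1); the short ones are alpha_{1,2,4,5}. The associated Dynkin diagram is a chain of 5 nodes with a double edge at one end; the terminal node there is the unique long simple root (C_5), so the type is C_5 (the algebra sp(10)).

type C_5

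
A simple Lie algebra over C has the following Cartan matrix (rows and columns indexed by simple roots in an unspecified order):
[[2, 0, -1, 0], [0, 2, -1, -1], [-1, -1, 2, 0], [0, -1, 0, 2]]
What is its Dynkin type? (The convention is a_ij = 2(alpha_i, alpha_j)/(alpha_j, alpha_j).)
The matrix has rank 4 with 2's on the diagonal. Reading the off-diagonal entries as Dynkin edges (a single edge where a_ij = a_ji = -1; a double or triple edge where a_ij * a_ji = 2 or 3), the diagram is a chain of 4 nodes with single edges (A_4). One simple-root ordering that puts it in standard form is (alpha_1, alpha_3, alpha_2, alpha_4). So the algebra is type A_4, i.e. sl(5).

A4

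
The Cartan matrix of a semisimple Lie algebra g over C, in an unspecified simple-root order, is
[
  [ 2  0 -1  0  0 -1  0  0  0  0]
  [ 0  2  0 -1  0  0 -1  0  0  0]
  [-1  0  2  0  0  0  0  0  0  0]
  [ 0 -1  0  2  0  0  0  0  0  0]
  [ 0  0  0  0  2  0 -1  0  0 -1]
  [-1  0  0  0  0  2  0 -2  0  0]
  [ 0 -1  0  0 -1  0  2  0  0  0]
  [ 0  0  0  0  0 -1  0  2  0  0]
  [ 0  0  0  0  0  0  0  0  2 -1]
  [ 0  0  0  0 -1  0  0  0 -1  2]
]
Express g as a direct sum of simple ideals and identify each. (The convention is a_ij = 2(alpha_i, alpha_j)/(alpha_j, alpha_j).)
A6 ⊕ B4

The diagram associated to this matrix has two connected components: the simple roots {alpha_2, alpha_4, alpha_5, alpha_7, alpha_9, alpha_10} form a chain of 6 nodes with single edges (A_6), and {alpha_1, alpha_3, alpha_6, alpha_8} form a chain of 4 nodes with a double edge at one end; the terminal node there is the unique short simple root (B_4). A semisimple Lie algebra decomposes uniquely as the direct sum of simple ideals, one per connected component of its Dynkin diagram, so g ≅ A_6 ⊕ B_4 (dimension 48 + 36 = 84).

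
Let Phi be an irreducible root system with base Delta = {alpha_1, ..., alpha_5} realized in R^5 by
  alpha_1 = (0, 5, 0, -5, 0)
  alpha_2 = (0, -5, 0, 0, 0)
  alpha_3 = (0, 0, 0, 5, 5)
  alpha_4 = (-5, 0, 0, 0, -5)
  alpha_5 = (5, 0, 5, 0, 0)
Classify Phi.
type B_5

Compute the Cartan integers a_ij = 2(alpha_i, alpha_j)/(alpha_j, alpha_j); the resulting 5x5 Cartan matrix is
[[2, -2, -1, 0, 0], [-1, 2, 0, 0, 0], [-1, 0, 2, -1, 0], [0, 0, -1, 2, -1], [0, 0, 0, -1, 2]].
The roots have two lengths (squared-length ratio 2:1); the short ones are alpha_{2}. The associated Dynkin diagram is a chain of 5 nodes with a double edge at one end; the terminal node there is the unique short simple root (B_5), so the type is B_5 (the algebra so(11)).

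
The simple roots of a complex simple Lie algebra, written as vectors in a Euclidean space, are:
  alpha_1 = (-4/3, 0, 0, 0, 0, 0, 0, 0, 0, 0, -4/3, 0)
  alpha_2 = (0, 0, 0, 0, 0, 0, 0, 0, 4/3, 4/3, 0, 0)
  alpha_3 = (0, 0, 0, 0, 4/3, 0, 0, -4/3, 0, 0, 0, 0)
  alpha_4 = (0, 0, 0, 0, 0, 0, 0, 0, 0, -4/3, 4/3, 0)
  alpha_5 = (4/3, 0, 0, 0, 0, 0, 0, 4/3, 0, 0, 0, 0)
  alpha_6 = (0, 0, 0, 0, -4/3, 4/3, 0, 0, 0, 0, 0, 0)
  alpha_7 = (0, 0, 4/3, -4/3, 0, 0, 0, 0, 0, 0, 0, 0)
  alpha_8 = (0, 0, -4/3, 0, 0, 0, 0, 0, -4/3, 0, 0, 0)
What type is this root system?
A8

Compute the Cartan integers a_ij = 2(alpha_i, alpha_j)/(alpha_j, alpha_j); the resulting 8x8 Cartan matrix is
[[2, 0, 0, -1, -1, 0, 0, 0], [0, 2, 0, -1, 0, 0, 0, -1], [0, 0, 2, 0, -1, -1, 0, 0], [-1, -1, 0, 2, 0, 0, 0, 0], [-1, 0, -1, 0, 2, 0, 0, 0], [0, 0, -1, 0, 0, 2, 0, 0], [0, 0, 0, 0, 0, 0, 2, -1], [0, -1, 0, 0, 0, 0, -1, 2]].
All simple roots have the same length, so the diagram is simply laced. The associated Dynkin diagram is a chain of 8 nodes with single edges (A_8), so the type is A_8 (the algebra sl(9)).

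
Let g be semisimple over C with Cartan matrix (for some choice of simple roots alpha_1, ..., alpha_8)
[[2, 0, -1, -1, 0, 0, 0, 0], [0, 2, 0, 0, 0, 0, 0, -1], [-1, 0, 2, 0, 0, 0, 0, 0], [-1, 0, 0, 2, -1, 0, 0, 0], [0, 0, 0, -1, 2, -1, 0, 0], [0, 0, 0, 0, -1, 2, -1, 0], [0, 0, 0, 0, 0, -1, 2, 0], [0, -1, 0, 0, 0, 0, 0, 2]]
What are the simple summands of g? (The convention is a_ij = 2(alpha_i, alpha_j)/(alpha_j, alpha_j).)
A_2 ⊕ A_6

The diagram associated to this matrix has two connected components: the simple roots {alpha_2, alpha_8} form a chain of 2 nodes with single edges (A_2), and {alpha_1, alpha_3, alpha_4, alpha_5, alpha_6, alpha_7} form a chain of 6 nodes with single edges (A_6). A semisimple Lie algebra decomposes uniquely as the direct sum of simple ideals, one per connected component of its Dynkin diagram, so g ≅ A_2 ⊕ A_6 (dimension 8 + 48 = 56).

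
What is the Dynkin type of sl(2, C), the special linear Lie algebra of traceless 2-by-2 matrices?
A_1

This is sl(2), which has dimension 2^2 - 1 = 3 and rank 2 - 1 = 1 (a Cartan subalgebra is the diagonal traceless matrices). In the classification of classical Lie algebras, the special linear algebra sl(n+1) has type A_n; here n = 1, so the Dynkin diagram is a chain of 1 nodes with single edges (A_1). Hence the type is A_1.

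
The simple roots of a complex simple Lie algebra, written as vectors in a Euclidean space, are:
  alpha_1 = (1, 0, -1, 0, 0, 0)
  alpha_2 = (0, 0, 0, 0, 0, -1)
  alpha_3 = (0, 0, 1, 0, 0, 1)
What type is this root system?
B_3 (so(7))

Compute the Cartan integers a_ij = 2(alpha_i, alpha_j)/(alpha_j, alpha_j); the resulting 3x3 Cartan matrix is
[[2, 0, -1], [0, 2, -1], [-1, -2, 2]].
The roots have two lengths (squared-length ratio 2:1); the short ones are alpha_{2}. The associated Dynkin diagram is a chain of 3 nodes with a double edge at one end; the terminal node there is the unique short simple root (B_3), so the type is B_3 (the algebra so(7)).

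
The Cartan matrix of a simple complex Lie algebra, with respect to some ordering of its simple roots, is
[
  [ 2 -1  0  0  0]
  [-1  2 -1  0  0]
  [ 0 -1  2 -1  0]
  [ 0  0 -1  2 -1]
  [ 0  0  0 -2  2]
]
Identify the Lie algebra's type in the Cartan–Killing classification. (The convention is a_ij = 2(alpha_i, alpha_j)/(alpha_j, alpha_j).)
The matrix has rank 5 with 2's on the diagonal. Reading the off-diagonal entries as Dynkin edges (a single edge where a_ij = a_ji = -1; a double or triple edge where a_ij * a_ji = 2 or 3), the diagram is a chain of 5 nodes with a double edge at one end; the terminal node there is the unique long simple root (C_5). One simple-root ordering that puts it in standard form is (alpha_1, alpha_2, alpha_3, alpha_4, alpha_5). So the algebra is type C_5, i.e. sp(10).

C_5 (sp(10))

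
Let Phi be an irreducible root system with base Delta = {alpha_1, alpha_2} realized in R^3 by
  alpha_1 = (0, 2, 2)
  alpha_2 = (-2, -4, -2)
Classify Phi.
Compute the Cartan integers a_ij = 2(alpha_i, alpha_j)/(alpha_j, alpha_j); the resulting 2x2 Cartan matrix is
[[2, -1], [-3, 2]].
The roots have two lengths (squared-length ratio 3:1); the short ones are alpha_{1}. The associated Dynkin diagram is two nodes joined by a triple edge (G_2), so the type is G_2.

type G_2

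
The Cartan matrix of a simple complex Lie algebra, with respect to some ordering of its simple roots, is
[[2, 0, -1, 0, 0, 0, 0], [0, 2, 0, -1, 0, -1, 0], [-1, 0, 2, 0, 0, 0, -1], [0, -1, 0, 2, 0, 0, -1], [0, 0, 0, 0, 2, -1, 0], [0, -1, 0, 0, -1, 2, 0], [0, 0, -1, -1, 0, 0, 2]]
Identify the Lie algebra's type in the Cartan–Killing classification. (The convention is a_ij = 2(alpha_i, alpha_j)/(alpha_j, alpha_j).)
A_7 (sl(8))

The matrix has rank 7 with 2's on the diagonal. Reading the off-diagonal entries as Dynkin edges (a single edge where a_ij = a_ji = -1; a double or triple edge where a_ij * a_ji = 2 or 3), the diagram is a chain of 7 nodes with single edges (A_7). One simple-root ordering that puts it in standard form is (alpha_5, alpha_6, alpha_2, alpha_4, alpha_7, alpha_3, alpha_1). So the algebra is type A_7, i.e. sl(8).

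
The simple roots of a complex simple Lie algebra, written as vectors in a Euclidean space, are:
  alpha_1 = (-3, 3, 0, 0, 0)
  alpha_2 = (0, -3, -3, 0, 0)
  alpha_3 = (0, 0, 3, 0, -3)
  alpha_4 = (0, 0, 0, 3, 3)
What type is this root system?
Compute the Cartan integers a_ij = 2(alpha_i, alpha_j)/(alpha_j, alpha_j); the resulting 4x4 Cartan matrix is
[[2, -1, 0, 0], [-1, 2, -1, 0], [0, -1, 2, -1], [0, 0, -1, 2]].
All simple roots have the same length, so the diagram is simply laced. The associated Dynkin diagram is a chain of 4 nodes with single edges (A_4), so the type is A_4 (the algebra sl(5)).

A4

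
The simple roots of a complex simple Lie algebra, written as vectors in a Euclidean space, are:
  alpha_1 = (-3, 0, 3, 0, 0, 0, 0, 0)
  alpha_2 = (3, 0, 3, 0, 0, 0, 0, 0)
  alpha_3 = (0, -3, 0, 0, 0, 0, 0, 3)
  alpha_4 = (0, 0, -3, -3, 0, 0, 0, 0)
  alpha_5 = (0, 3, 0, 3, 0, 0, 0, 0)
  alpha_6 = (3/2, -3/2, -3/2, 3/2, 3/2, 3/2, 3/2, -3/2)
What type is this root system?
E_6

Compute the Cartan integers a_ij = 2(alpha_i, alpha_j)/(alpha_j, alpha_j); the resulting 6x6 Cartan matrix is
[[2, 0, 0, -1, 0, -1], [0, 2, 0, -1, 0, 0], [0, 0, 2, 0, -1, 0], [-1, -1, 0, 2, -1, 0], [0, 0, -1, -1, 2, 0], [-1, 0, 0, 0, 0, 2]].
All simple roots have the same length, so the diagram is simply laced. The associated Dynkin diagram is a chain of 5 nodes with one extra node attached to the third node from one end (E_6), so the type is E_6.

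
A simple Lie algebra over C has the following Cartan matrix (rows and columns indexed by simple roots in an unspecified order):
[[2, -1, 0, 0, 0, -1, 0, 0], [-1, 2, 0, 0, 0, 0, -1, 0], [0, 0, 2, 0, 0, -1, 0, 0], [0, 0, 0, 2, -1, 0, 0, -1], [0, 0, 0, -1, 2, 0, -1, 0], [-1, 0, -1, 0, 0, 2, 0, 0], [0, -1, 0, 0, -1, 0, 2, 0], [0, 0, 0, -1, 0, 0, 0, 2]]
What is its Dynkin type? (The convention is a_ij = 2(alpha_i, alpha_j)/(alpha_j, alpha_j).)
A_8 (sl(9))

The matrix has rank 8 with 2's on the diagonal. Reading the off-diagonal entries as Dynkin edges (a single edge where a_ij = a_ji = -1; a double or triple edge where a_ij * a_ji = 2 or 3), the diagram is a chain of 8 nodes with single edges (A_8). One simple-root ordering that puts it in standard form is (alpha_3, alpha_6, alpha_1, alpha_2, alpha_7, alpha_5, alpha_4, alpha_8). So the algebra is type A_8, i.e. sl(9).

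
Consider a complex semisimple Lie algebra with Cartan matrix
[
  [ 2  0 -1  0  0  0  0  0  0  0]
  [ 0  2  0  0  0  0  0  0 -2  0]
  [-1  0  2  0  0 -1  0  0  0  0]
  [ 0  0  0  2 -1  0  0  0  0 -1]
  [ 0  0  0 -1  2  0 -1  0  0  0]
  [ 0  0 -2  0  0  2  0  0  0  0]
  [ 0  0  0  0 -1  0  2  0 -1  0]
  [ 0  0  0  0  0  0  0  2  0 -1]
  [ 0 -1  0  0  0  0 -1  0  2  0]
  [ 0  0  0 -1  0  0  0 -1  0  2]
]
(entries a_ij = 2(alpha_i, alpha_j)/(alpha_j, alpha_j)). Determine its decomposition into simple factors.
C_3 (sp(6)) ⊕ C_7 (sp(14))

The diagram associated to this matrix has two connected components: the simple roots {alpha_1, alpha_3, alpha_6} form a chain of 3 nodes with a double edge at one end; the terminal node there is the unique long simple root (C_3), and {alpha_2, alpha_4, alpha_5, alpha_7, alpha_8, alpha_9, alpha_10} form a chain of 7 nodes with a double edge at one end; the terminal node there is the unique long simple root (C_7). A semisimple Lie algebra decomposes uniquely as the direct sum of simple ideals, one per connected component of its Dynkin diagram, so g ≅ C_3 ⊕ C_7 (dimension 21 + 105 = 126).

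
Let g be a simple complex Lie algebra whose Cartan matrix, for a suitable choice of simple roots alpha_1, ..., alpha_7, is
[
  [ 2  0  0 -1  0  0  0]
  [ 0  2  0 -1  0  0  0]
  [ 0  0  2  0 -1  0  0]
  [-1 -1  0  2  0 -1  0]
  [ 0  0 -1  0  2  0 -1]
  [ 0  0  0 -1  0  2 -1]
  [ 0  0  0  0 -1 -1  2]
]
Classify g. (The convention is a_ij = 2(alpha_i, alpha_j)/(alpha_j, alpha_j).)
D7

The matrix has rank 7 with 2's on the diagonal. Reading the off-diagonal entries as Dynkin edges (a single edge where a_ij = a_ji = -1; a double or triple edge where a_ij * a_ji = 2 or 3), the diagram is a chain of 5 nodes with a fork of two nodes at one end (D_7). One simple-root ordering that puts it in standard form is (alpha_3, alpha_5, alpha_7, alpha_6, alpha_4, alpha_2, alpha_1). So the algebra is type D_7, i.e. so(14).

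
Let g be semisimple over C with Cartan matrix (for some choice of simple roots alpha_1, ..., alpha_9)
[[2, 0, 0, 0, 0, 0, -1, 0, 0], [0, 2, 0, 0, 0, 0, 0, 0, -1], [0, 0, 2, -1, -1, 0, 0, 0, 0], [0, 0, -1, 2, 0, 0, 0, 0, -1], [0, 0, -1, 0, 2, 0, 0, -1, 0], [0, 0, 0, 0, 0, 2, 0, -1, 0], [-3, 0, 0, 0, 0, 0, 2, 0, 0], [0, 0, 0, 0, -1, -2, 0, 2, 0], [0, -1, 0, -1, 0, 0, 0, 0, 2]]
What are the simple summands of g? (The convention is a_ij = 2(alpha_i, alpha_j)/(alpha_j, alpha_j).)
The diagram associated to this matrix has two connected components: the simple roots {alpha_2, alpha_3, alpha_4, alpha_5, alpha_6, alpha_8, alpha_9} form a chain of 7 nodes with a double edge at one end; the terminal node there is the unique short simple root (B_7), and {alpha_1, alpha_7} form two nodes joined by a triple edge (G_2). A semisimple Lie algebra decomposes uniquely as the direct sum of simple ideals, one per connected component of its Dynkin diagram, so g ≅ B_7 ⊕ G_2 (dimension 105 + 14 = 119).

B_7 (so(15)) + G_2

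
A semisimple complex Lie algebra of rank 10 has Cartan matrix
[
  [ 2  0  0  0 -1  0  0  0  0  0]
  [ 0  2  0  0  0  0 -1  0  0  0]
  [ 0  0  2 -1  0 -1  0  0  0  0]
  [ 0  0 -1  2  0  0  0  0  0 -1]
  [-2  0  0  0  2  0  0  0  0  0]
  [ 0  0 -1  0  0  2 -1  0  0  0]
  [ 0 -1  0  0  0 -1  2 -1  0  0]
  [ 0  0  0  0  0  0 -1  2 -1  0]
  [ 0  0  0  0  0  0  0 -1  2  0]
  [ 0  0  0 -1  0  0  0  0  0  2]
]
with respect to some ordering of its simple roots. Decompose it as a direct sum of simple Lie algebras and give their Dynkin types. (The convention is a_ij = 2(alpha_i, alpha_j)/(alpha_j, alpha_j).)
type B_2 ⊕ type E_8

The diagram associated to this matrix has two connected components: the simple roots {alpha_1, alpha_5} form a chain of 2 nodes with a double edge at one end; the terminal node there is the unique short simple root (B_2), and {alpha_2, alpha_3, alpha_4, alpha_6, alpha_7, alpha_8, alpha_9, alpha_10} form a chain of 7 nodes with one extra node attached to the third node from one end (E_8). A semisimple Lie algebra decomposes uniquely as the direct sum of simple ideals, one per connected component of its Dynkin diagram, so g ≅ B_2 ⊕ E_8 (dimension 10 + 248 = 258).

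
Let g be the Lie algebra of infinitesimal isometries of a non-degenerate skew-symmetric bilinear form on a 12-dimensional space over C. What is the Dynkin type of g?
This is sp(12), which has dimension 12(12+1)/2 = 78 and rank 12/2 = 6. In the classification of classical Lie algebras, the symplectic algebra sp(2n) has type C_n; here n = 6, so the Dynkin diagram is a chain of 6 nodes with a double edge at one end; the terminal node there is the unique long simple root (C_6). Hence the type is C_6.

type C_6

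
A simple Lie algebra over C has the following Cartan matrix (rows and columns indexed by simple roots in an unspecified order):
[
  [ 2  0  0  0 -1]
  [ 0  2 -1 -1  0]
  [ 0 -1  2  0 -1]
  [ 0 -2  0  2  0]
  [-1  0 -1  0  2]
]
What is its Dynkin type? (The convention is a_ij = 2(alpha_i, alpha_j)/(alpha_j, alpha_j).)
The matrix has rank 5 with 2's on the diagonal. Reading the off-diagonal entries as Dynkin edges (a single edge where a_ij = a_ji = -1; a double or triple edge where a_ij * a_ji = 2 or 3), the diagram is a chain of 5 nodes with a double edge at one end; the terminal node there is the unique long simple root (C_5). One simple-root ordering that puts it in standard form is (alpha_1, alpha_5, alpha_3, alpha_2, alpha_4). So the algebra is type C_5, i.e. sp(10).

type C_5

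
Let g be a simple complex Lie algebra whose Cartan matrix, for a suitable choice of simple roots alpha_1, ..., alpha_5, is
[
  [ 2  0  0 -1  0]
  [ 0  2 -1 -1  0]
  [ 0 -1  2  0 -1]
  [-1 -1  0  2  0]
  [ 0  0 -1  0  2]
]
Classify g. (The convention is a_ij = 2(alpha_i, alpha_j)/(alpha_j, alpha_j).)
A_5 (sl(6))

The matrix has rank 5 with 2's on the diagonal. Reading the off-diagonal entries as Dynkin edges (a single edge where a_ij = a_ji = -1; a double or triple edge where a_ij * a_ji = 2 or 3), the diagram is a chain of 5 nodes with single edges (A_5). One simple-root ordering that puts it in standard form is (alpha_5, alpha_3, alpha_2, alpha_4, alpha_1). So the algebra is type A_5, i.e. sl(6).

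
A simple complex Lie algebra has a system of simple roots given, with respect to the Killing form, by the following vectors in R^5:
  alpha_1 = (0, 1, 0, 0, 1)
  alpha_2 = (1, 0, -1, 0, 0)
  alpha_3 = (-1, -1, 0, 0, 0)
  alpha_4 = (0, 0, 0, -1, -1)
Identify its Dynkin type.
Compute the Cartan integers a_ij = 2(alpha_i, alpha_j)/(alpha_j, alpha_j); the resulting 4x4 Cartan matrix is
[[2, 0, -1, -1], [0, 2, -1, 0], [-1, -1, 2, 0], [-1, 0, 0, 2]].
All simple roots have the same length, so the diagram is simply laced. The associated Dynkin diagram is a chain of 4 nodes with single edges (A_4), so the type is A_4 (the algebra sl(5)).

A_4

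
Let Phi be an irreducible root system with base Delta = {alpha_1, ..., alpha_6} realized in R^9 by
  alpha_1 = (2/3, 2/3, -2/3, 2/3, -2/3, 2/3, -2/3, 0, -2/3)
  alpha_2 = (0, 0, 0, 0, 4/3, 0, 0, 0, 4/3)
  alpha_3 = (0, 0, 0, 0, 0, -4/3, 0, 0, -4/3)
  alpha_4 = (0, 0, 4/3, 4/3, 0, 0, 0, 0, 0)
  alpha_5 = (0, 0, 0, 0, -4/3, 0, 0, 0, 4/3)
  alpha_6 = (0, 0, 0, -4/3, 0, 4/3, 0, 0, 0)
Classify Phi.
Compute the Cartan integers a_ij = 2(alpha_i, alpha_j)/(alpha_j, alpha_j); the resulting 6x6 Cartan matrix is
[[2, -1, 0, 0, 0, 0], [-1, 2, -1, 0, 0, 0], [0, -1, 2, 0, -1, -1], [0, 0, 0, 2, 0, -1], [0, 0, -1, 0, 2, 0], [0, 0, -1, -1, 0, 2]].
All simple roots have the same length, so the diagram is simply laced. The associated Dynkin diagram is a chain of 5 nodes with one extra node attached to the third node from one end (E_6), so the type is E_6.

type E_6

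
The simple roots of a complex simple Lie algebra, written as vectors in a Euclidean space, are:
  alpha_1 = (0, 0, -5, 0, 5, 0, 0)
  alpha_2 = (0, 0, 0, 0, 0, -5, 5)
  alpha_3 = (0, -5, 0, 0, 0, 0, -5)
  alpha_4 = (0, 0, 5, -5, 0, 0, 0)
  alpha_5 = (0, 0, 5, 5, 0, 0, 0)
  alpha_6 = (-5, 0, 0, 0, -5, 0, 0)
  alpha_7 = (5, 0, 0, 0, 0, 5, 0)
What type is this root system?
Compute the Cartan integers a_ij = 2(alpha_i, alpha_j)/(alpha_j, alpha_j); the resulting 7x7 Cartan matrix is
[[2, 0, 0, -1, -1, -1, 0], [0, 2, -1, 0, 0, 0, -1], [0, -1, 2, 0, 0, 0, 0], [-1, 0, 0, 2, 0, 0, 0], [-1, 0, 0, 0, 2, 0, 0], [-1, 0, 0, 0, 0, 2, -1], [0, -1, 0, 0, 0, -1, 2]].
All simple roots have the same length, so the diagram is simply laced. The associated Dynkin diagram is a chain of 5 nodes with a fork of two nodes at one end (D_7), so the type is D_7 (the algebra so(14)).

D_7 (so(14))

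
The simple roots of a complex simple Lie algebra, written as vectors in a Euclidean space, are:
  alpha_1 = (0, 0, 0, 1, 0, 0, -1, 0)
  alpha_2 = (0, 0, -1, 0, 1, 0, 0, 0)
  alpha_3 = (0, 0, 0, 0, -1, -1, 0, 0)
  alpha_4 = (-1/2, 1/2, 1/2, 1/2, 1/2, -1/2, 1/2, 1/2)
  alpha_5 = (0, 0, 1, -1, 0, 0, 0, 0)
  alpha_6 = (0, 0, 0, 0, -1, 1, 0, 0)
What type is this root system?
Compute the Cartan integers a_ij = 2(alpha_i, alpha_j)/(alpha_j, alpha_j); the resulting 6x6 Cartan matrix is
[[2, 0, 0, 0, -1, 0], [0, 2, -1, 0, -1, -1], [0, -1, 2, 0, 0, 0], [0, 0, 0, 2, 0, -1], [-1, -1, 0, 0, 2, 0], [0, -1, 0, -1, 0, 2]].
All simple roots have the same length, so the diagram is simply laced. The associated Dynkin diagram is a chain of 5 nodes with one extra node attached to the third node from one end (E_6), so the type is E_6.

E_6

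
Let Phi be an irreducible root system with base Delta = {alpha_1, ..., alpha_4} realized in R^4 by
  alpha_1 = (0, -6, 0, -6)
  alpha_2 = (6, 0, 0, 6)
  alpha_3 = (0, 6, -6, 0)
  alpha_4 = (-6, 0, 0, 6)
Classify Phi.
D_4 (so(8))

Compute the Cartan integers a_ij = 2(alpha_i, alpha_j)/(alpha_j, alpha_j); the resulting 4x4 Cartan matrix is
[[2, -1, -1, -1], [-1, 2, 0, 0], [-1, 0, 2, 0], [-1, 0, 0, 2]].
All simple roots have the same length, so the diagram is simply laced. The associated Dynkin diagram is a chain of 2 nodes with a fork of two nodes at one end (D_4), so the type is D_4 (the algebra so(8)).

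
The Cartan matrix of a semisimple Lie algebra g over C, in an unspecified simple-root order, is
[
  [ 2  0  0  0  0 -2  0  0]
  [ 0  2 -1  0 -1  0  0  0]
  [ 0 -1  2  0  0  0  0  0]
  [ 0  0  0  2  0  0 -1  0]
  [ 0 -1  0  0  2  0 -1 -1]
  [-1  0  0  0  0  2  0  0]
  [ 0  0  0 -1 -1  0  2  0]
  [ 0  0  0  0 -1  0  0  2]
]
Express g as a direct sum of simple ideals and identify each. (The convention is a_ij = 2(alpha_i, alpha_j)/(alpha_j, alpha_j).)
The diagram associated to this matrix has two connected components: the simple roots {alpha_1, alpha_6} form a chain of 2 nodes with a double edge at one end; the terminal node there is the unique short simple root (B_2), and {alpha_2, alpha_3, alpha_4, alpha_5, alpha_7, alpha_8} form a chain of 5 nodes with one extra node attached to the third node from one end (E_6). A semisimple Lie algebra decomposes uniquely as the direct sum of simple ideals, one per connected component of its Dynkin diagram, so g ≅ B_2 ⊕ E_6 (dimension 10 + 78 = 88).

B_2 ⊕ E_6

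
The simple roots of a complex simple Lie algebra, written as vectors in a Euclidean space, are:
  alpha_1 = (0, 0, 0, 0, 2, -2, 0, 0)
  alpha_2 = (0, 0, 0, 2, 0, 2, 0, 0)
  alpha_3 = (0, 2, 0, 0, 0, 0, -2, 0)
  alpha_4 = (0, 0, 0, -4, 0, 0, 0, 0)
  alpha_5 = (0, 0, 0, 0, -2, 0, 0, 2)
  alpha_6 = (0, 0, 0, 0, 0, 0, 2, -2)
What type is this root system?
Compute the Cartan integers a_ij = 2(alpha_i, alpha_j)/(alpha_j, alpha_j); the resulting 6x6 Cartan matrix is
[[2, -1, 0, 0, -1, 0], [-1, 2, 0, -1, 0, 0], [0, 0, 2, 0, 0, -1], [0, -2, 0, 2, 0, 0], [-1, 0, 0, 0, 2, -1], [0, 0, -1, 0, -1, 2]].
The roots have two lengths (squared-length ratio 2:1); the short ones are alpha_{1,2,3,5,6}. The associated Dynkin diagram is a chain of 6 nodes with a double edge at one end; the terminal node there is the unique long simple root (C_6), so the type is C_6 (the algebra sp(12)).

type C_6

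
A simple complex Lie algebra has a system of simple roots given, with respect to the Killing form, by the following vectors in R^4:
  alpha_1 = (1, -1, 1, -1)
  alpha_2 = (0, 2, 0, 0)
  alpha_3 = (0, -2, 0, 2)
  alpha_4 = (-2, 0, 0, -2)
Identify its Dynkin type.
Compute the Cartan integers a_ij = 2(alpha_i, alpha_j)/(alpha_j, alpha_j); the resulting 4x4 Cartan matrix is
[[2, -1, 0, 0], [-1, 2, -1, 0], [0, -2, 2, -1], [0, 0, -1, 2]].
The roots have two lengths (squared-length ratio 2:1); the short ones are alpha_{1,2}. The associated Dynkin diagram is a chain of 4 nodes with a double edge between the middle two (F_4), so the type is F_4.

F_4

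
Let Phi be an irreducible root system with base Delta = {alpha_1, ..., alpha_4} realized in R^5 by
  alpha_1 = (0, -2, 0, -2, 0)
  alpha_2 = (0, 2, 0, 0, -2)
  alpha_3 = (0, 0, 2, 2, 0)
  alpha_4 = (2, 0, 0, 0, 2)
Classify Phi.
Compute the Cartan integers a_ij = 2(alpha_i, alpha_j)/(alpha_j, alpha_j); the resulting 4x4 Cartan matrix is
[[2, -1, -1, 0], [-1, 2, 0, -1], [-1, 0, 2, 0], [0, -1, 0, 2]].
All simple roots have the same length, so the diagram is simply laced. The associated Dynkin diagram is a chain of 4 nodes with single edges (A_4), so the type is A_4 (the algebra sl(5)).

type A_4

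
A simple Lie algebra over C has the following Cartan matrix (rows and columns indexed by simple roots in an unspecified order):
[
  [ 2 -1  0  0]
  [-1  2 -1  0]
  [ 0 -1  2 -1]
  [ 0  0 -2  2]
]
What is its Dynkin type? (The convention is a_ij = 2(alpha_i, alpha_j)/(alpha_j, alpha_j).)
C_4

The matrix has rank 4 with 2's on the diagonal. Reading the off-diagonal entries as Dynkin edges (a single edge where a_ij = a_ji = -1; a double or triple edge where a_ij * a_ji = 2 or 3), the diagram is a chain of 4 nodes with a double edge at one end; the terminal node there is the unique long simple root (C_4). One simple-root ordering that puts it in standard form is (alpha_1, alpha_2, alpha_3, alpha_4). So the algebra is type C_4, i.e. sp(8).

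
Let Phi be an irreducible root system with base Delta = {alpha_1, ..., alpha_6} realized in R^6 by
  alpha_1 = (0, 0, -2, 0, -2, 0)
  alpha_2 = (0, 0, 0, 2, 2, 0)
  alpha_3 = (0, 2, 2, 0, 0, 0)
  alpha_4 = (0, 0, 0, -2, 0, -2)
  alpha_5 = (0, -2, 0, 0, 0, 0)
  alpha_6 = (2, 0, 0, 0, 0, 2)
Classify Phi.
B6

Compute the Cartan integers a_ij = 2(alpha_i, alpha_j)/(alpha_j, alpha_j); the resulting 6x6 Cartan matrix is
[[2, -1, -1, 0, 0, 0], [-1, 2, 0, -1, 0, 0], [-1, 0, 2, 0, -2, 0], [0, -1, 0, 2, 0, -1], [0, 0, -1, 0, 2, 0], [0, 0, 0, -1, 0, 2]].
The roots have two lengths (squared-length ratio 2:1); the short ones are alpha_{5}. The associated Dynkin diagram is a chain of 6 nodes with a double edge at one end; the terminal node there is the unique short simple root (B_6), so the type is B_6 (the algebra so(13)).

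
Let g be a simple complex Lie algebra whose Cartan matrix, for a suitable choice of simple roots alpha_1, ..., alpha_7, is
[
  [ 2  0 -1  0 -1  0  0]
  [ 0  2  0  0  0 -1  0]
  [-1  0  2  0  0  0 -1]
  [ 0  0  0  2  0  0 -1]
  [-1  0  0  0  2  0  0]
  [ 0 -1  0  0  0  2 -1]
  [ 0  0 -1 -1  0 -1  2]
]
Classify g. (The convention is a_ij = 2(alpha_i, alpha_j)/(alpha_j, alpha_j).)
E_7

The matrix has rank 7 with 2's on the diagonal. Reading the off-diagonal entries as Dynkin edges (a single edge where a_ij = a_ji = -1; a double or triple edge where a_ij * a_ji = 2 or 3), the diagram is a chain of 6 nodes with one extra node attached to the third node from one end (E_7). One simple-root ordering that puts it in standard form is (alpha_2, alpha_4, alpha_6, alpha_7, alpha_3, alpha_1, alpha_5). So the algebra is type E_7.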